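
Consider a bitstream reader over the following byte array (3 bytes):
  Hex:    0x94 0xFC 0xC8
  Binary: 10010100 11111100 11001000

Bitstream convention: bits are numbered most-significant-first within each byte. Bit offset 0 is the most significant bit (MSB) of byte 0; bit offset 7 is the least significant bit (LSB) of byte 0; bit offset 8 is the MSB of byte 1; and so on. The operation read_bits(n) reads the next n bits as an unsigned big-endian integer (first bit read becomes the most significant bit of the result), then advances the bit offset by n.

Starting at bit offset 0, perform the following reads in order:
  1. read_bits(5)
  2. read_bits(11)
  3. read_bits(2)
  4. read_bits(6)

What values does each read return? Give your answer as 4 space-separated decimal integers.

Read 1: bits[0:5] width=5 -> value=18 (bin 10010); offset now 5 = byte 0 bit 5; 19 bits remain
Read 2: bits[5:16] width=11 -> value=1276 (bin 10011111100); offset now 16 = byte 2 bit 0; 8 bits remain
Read 3: bits[16:18] width=2 -> value=3 (bin 11); offset now 18 = byte 2 bit 2; 6 bits remain
Read 4: bits[18:24] width=6 -> value=8 (bin 001000); offset now 24 = byte 3 bit 0; 0 bits remain

Answer: 18 1276 3 8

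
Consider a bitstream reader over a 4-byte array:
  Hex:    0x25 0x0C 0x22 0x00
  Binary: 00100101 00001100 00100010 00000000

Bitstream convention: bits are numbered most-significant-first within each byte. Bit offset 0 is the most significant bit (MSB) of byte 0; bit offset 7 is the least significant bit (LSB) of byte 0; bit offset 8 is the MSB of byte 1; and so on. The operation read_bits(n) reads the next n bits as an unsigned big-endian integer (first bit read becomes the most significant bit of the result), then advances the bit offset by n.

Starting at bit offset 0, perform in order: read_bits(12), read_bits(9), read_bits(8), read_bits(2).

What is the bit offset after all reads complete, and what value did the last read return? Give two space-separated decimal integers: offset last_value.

Read 1: bits[0:12] width=12 -> value=592 (bin 001001010000); offset now 12 = byte 1 bit 4; 20 bits remain
Read 2: bits[12:21] width=9 -> value=388 (bin 110000100); offset now 21 = byte 2 bit 5; 11 bits remain
Read 3: bits[21:29] width=8 -> value=64 (bin 01000000); offset now 29 = byte 3 bit 5; 3 bits remain
Read 4: bits[29:31] width=2 -> value=0 (bin 00); offset now 31 = byte 3 bit 7; 1 bits remain

Answer: 31 0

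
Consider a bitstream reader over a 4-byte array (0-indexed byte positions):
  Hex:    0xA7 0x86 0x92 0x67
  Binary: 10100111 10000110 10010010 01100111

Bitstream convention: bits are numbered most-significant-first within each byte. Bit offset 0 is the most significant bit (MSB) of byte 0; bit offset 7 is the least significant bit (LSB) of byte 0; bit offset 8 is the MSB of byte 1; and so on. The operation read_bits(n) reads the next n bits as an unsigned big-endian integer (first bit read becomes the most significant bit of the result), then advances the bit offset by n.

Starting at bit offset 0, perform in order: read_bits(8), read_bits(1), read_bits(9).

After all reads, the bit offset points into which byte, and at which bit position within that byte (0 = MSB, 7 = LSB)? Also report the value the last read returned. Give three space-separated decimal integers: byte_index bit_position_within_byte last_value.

Answer: 2 2 26

Derivation:
Read 1: bits[0:8] width=8 -> value=167 (bin 10100111); offset now 8 = byte 1 bit 0; 24 bits remain
Read 2: bits[8:9] width=1 -> value=1 (bin 1); offset now 9 = byte 1 bit 1; 23 bits remain
Read 3: bits[9:18] width=9 -> value=26 (bin 000011010); offset now 18 = byte 2 bit 2; 14 bits remain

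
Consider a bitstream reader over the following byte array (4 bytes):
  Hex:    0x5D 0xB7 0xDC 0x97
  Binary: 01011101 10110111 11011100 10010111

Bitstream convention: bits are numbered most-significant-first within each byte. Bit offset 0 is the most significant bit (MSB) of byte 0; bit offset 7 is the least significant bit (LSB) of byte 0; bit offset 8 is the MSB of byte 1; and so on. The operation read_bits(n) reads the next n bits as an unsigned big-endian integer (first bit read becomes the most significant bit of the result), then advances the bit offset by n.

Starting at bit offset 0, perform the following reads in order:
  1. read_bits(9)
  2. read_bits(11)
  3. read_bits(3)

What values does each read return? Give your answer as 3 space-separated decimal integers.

Answer: 187 893 6

Derivation:
Read 1: bits[0:9] width=9 -> value=187 (bin 010111011); offset now 9 = byte 1 bit 1; 23 bits remain
Read 2: bits[9:20] width=11 -> value=893 (bin 01101111101); offset now 20 = byte 2 bit 4; 12 bits remain
Read 3: bits[20:23] width=3 -> value=6 (bin 110); offset now 23 = byte 2 bit 7; 9 bits remain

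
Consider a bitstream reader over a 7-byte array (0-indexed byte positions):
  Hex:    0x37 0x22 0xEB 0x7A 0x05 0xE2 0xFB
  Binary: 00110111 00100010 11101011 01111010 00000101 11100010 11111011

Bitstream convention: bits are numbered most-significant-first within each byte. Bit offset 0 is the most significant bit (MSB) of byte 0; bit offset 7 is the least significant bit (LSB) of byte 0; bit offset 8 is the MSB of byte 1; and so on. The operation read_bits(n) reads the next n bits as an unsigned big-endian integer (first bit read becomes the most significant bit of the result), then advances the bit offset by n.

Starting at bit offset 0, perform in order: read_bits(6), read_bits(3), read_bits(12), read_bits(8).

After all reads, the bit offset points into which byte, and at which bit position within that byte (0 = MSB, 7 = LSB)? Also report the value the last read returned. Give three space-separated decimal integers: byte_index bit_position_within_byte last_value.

Answer: 3 5 111

Derivation:
Read 1: bits[0:6] width=6 -> value=13 (bin 001101); offset now 6 = byte 0 bit 6; 50 bits remain
Read 2: bits[6:9] width=3 -> value=6 (bin 110); offset now 9 = byte 1 bit 1; 47 bits remain
Read 3: bits[9:21] width=12 -> value=1117 (bin 010001011101); offset now 21 = byte 2 bit 5; 35 bits remain
Read 4: bits[21:29] width=8 -> value=111 (bin 01101111); offset now 29 = byte 3 bit 5; 27 bits remain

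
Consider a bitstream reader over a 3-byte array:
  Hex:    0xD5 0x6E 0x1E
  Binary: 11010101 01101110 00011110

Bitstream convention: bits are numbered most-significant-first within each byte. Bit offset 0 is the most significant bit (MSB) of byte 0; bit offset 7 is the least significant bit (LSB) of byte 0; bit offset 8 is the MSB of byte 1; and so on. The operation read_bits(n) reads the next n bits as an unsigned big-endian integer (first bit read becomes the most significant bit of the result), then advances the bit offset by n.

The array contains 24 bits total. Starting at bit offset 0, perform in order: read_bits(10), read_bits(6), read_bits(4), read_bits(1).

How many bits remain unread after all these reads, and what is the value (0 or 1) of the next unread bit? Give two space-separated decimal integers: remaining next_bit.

Read 1: bits[0:10] width=10 -> value=853 (bin 1101010101); offset now 10 = byte 1 bit 2; 14 bits remain
Read 2: bits[10:16] width=6 -> value=46 (bin 101110); offset now 16 = byte 2 bit 0; 8 bits remain
Read 3: bits[16:20] width=4 -> value=1 (bin 0001); offset now 20 = byte 2 bit 4; 4 bits remain
Read 4: bits[20:21] width=1 -> value=1 (bin 1); offset now 21 = byte 2 bit 5; 3 bits remain

Answer: 3 1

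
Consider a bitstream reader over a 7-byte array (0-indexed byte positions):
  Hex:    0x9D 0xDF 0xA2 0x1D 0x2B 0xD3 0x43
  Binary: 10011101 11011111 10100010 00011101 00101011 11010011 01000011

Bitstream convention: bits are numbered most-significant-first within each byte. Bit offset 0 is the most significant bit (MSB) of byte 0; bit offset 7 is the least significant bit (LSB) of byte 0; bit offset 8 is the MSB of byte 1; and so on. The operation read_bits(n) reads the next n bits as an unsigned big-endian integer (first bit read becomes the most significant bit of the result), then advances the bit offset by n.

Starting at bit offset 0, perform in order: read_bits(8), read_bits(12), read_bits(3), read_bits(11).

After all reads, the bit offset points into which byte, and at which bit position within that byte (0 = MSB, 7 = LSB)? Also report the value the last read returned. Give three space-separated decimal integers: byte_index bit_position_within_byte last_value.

Read 1: bits[0:8] width=8 -> value=157 (bin 10011101); offset now 8 = byte 1 bit 0; 48 bits remain
Read 2: bits[8:20] width=12 -> value=3578 (bin 110111111010); offset now 20 = byte 2 bit 4; 36 bits remain
Read 3: bits[20:23] width=3 -> value=1 (bin 001); offset now 23 = byte 2 bit 7; 33 bits remain
Read 4: bits[23:34] width=11 -> value=116 (bin 00001110100); offset now 34 = byte 4 bit 2; 22 bits remain

Answer: 4 2 116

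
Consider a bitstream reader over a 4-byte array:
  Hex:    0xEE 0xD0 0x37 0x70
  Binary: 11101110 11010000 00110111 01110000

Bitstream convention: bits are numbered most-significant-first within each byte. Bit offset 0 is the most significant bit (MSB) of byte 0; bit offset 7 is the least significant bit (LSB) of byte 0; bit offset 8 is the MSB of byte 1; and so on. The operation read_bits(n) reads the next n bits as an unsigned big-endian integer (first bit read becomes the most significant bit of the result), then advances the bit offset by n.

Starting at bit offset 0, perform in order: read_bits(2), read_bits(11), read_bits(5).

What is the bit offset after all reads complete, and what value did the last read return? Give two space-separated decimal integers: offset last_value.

Answer: 18 0

Derivation:
Read 1: bits[0:2] width=2 -> value=3 (bin 11); offset now 2 = byte 0 bit 2; 30 bits remain
Read 2: bits[2:13] width=11 -> value=1498 (bin 10111011010); offset now 13 = byte 1 bit 5; 19 bits remain
Read 3: bits[13:18] width=5 -> value=0 (bin 00000); offset now 18 = byte 2 bit 2; 14 bits remain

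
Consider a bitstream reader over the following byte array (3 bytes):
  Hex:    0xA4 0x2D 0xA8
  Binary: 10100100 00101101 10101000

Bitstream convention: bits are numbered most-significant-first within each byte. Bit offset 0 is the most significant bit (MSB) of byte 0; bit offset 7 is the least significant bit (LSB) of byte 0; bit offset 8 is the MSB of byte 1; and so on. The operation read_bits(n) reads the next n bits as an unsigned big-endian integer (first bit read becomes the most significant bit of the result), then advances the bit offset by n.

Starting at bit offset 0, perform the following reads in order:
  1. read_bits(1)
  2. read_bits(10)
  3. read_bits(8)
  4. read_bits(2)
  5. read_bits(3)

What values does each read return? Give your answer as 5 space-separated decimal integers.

Answer: 1 289 109 1 0

Derivation:
Read 1: bits[0:1] width=1 -> value=1 (bin 1); offset now 1 = byte 0 bit 1; 23 bits remain
Read 2: bits[1:11] width=10 -> value=289 (bin 0100100001); offset now 11 = byte 1 bit 3; 13 bits remain
Read 3: bits[11:19] width=8 -> value=109 (bin 01101101); offset now 19 = byte 2 bit 3; 5 bits remain
Read 4: bits[19:21] width=2 -> value=1 (bin 01); offset now 21 = byte 2 bit 5; 3 bits remain
Read 5: bits[21:24] width=3 -> value=0 (bin 000); offset now 24 = byte 3 bit 0; 0 bits remain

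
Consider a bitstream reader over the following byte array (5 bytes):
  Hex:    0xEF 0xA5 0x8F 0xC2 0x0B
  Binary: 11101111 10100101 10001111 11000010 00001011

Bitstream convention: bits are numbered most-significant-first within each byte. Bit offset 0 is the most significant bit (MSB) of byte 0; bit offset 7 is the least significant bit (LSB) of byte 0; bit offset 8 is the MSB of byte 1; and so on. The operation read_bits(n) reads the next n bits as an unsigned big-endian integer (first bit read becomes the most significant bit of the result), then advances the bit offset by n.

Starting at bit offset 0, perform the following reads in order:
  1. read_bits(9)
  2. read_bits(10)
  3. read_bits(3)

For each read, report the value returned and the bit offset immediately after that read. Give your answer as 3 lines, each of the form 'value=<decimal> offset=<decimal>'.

Answer: value=479 offset=9
value=300 offset=19
value=3 offset=22

Derivation:
Read 1: bits[0:9] width=9 -> value=479 (bin 111011111); offset now 9 = byte 1 bit 1; 31 bits remain
Read 2: bits[9:19] width=10 -> value=300 (bin 0100101100); offset now 19 = byte 2 bit 3; 21 bits remain
Read 3: bits[19:22] width=3 -> value=3 (bin 011); offset now 22 = byte 2 bit 6; 18 bits remain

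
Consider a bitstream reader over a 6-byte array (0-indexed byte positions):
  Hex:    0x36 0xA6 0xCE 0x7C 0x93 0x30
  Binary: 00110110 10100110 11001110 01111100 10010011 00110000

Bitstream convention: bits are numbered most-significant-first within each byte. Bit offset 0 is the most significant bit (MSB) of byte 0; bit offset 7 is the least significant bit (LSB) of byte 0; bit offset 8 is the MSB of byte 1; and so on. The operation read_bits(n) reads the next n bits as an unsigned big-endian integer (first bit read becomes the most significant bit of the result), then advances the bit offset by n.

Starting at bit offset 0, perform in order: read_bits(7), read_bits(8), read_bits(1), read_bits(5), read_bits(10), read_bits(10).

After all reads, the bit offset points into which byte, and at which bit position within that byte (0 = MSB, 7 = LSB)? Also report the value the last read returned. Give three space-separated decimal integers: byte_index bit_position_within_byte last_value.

Answer: 5 1 294

Derivation:
Read 1: bits[0:7] width=7 -> value=27 (bin 0011011); offset now 7 = byte 0 bit 7; 41 bits remain
Read 2: bits[7:15] width=8 -> value=83 (bin 01010011); offset now 15 = byte 1 bit 7; 33 bits remain
Read 3: bits[15:16] width=1 -> value=0 (bin 0); offset now 16 = byte 2 bit 0; 32 bits remain
Read 4: bits[16:21] width=5 -> value=25 (bin 11001); offset now 21 = byte 2 bit 5; 27 bits remain
Read 5: bits[21:31] width=10 -> value=830 (bin 1100111110); offset now 31 = byte 3 bit 7; 17 bits remain
Read 6: bits[31:41] width=10 -> value=294 (bin 0100100110); offset now 41 = byte 5 bit 1; 7 bits remain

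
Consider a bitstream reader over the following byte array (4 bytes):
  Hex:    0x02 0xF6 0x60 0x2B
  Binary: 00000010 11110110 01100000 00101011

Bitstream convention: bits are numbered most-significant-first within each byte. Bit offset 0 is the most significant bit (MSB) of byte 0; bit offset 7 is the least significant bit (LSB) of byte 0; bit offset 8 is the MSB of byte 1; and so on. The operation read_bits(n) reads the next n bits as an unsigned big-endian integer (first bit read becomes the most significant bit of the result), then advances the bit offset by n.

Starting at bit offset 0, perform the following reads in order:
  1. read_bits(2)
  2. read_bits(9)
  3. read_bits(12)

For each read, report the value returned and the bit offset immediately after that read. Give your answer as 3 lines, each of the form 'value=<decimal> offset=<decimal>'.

Answer: value=0 offset=2
value=23 offset=11
value=2864 offset=23

Derivation:
Read 1: bits[0:2] width=2 -> value=0 (bin 00); offset now 2 = byte 0 bit 2; 30 bits remain
Read 2: bits[2:11] width=9 -> value=23 (bin 000010111); offset now 11 = byte 1 bit 3; 21 bits remain
Read 3: bits[11:23] width=12 -> value=2864 (bin 101100110000); offset now 23 = byte 2 bit 7; 9 bits remain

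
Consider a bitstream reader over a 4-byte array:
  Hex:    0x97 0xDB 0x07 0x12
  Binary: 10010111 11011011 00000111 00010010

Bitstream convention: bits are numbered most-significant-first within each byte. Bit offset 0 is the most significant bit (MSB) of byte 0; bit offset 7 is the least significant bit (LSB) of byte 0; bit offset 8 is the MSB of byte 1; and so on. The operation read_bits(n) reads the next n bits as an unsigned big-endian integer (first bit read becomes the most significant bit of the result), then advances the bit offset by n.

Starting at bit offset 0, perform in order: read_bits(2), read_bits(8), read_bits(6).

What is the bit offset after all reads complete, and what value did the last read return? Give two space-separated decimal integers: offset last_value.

Answer: 16 27

Derivation:
Read 1: bits[0:2] width=2 -> value=2 (bin 10); offset now 2 = byte 0 bit 2; 30 bits remain
Read 2: bits[2:10] width=8 -> value=95 (bin 01011111); offset now 10 = byte 1 bit 2; 22 bits remain
Read 3: bits[10:16] width=6 -> value=27 (bin 011011); offset now 16 = byte 2 bit 0; 16 bits remain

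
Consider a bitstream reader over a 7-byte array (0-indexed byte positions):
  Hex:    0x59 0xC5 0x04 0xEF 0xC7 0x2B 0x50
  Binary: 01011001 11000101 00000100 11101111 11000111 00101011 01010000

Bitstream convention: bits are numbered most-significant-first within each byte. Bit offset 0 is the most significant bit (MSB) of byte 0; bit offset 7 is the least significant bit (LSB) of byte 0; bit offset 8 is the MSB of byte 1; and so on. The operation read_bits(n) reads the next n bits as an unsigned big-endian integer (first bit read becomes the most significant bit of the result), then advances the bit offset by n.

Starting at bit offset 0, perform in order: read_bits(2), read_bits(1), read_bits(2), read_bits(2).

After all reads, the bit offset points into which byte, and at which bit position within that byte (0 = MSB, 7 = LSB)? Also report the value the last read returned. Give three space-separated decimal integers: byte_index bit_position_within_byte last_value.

Read 1: bits[0:2] width=2 -> value=1 (bin 01); offset now 2 = byte 0 bit 2; 54 bits remain
Read 2: bits[2:3] width=1 -> value=0 (bin 0); offset now 3 = byte 0 bit 3; 53 bits remain
Read 3: bits[3:5] width=2 -> value=3 (bin 11); offset now 5 = byte 0 bit 5; 51 bits remain
Read 4: bits[5:7] width=2 -> value=0 (bin 00); offset now 7 = byte 0 bit 7; 49 bits remain

Answer: 0 7 0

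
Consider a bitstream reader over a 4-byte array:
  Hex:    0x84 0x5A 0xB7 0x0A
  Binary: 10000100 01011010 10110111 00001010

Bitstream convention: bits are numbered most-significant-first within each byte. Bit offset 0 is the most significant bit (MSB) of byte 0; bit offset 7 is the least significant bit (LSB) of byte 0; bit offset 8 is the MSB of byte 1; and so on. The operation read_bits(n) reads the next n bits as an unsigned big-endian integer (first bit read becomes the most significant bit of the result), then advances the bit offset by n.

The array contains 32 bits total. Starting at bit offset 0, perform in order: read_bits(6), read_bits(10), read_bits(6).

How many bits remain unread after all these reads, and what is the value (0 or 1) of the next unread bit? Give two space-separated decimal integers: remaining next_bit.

Read 1: bits[0:6] width=6 -> value=33 (bin 100001); offset now 6 = byte 0 bit 6; 26 bits remain
Read 2: bits[6:16] width=10 -> value=90 (bin 0001011010); offset now 16 = byte 2 bit 0; 16 bits remain
Read 3: bits[16:22] width=6 -> value=45 (bin 101101); offset now 22 = byte 2 bit 6; 10 bits remain

Answer: 10 1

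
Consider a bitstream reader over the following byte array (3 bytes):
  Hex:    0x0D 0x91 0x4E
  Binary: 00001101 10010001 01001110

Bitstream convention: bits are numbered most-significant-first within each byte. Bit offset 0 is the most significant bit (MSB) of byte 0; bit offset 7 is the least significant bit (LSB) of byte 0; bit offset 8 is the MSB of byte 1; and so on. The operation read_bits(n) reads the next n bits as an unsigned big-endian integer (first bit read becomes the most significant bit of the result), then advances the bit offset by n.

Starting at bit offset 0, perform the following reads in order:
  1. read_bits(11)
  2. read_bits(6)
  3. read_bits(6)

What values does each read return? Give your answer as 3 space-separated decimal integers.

Read 1: bits[0:11] width=11 -> value=108 (bin 00001101100); offset now 11 = byte 1 bit 3; 13 bits remain
Read 2: bits[11:17] width=6 -> value=34 (bin 100010); offset now 17 = byte 2 bit 1; 7 bits remain
Read 3: bits[17:23] width=6 -> value=39 (bin 100111); offset now 23 = byte 2 bit 7; 1 bits remain

Answer: 108 34 39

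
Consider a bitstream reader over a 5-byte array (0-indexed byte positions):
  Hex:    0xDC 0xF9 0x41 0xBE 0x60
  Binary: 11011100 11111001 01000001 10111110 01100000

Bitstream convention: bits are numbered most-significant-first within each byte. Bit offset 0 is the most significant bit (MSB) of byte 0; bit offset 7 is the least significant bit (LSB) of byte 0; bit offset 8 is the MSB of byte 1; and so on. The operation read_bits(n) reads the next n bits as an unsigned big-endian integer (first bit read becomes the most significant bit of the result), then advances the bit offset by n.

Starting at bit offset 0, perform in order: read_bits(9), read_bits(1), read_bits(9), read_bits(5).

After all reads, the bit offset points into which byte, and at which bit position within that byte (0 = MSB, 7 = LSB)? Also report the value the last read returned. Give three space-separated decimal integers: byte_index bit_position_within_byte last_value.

Read 1: bits[0:9] width=9 -> value=441 (bin 110111001); offset now 9 = byte 1 bit 1; 31 bits remain
Read 2: bits[9:10] width=1 -> value=1 (bin 1); offset now 10 = byte 1 bit 2; 30 bits remain
Read 3: bits[10:19] width=9 -> value=458 (bin 111001010); offset now 19 = byte 2 bit 3; 21 bits remain
Read 4: bits[19:24] width=5 -> value=1 (bin 00001); offset now 24 = byte 3 bit 0; 16 bits remain

Answer: 3 0 1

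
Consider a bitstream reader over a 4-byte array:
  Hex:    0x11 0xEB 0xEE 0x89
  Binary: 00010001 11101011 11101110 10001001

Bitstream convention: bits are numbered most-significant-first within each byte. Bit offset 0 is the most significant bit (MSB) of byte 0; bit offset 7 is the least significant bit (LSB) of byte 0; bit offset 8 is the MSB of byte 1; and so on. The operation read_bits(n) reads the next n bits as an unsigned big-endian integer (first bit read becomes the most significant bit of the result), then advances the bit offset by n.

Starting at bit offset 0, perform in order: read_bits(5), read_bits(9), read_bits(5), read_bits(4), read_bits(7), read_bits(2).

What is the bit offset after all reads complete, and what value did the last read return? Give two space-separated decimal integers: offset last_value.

Answer: 32 1

Derivation:
Read 1: bits[0:5] width=5 -> value=2 (bin 00010); offset now 5 = byte 0 bit 5; 27 bits remain
Read 2: bits[5:14] width=9 -> value=122 (bin 001111010); offset now 14 = byte 1 bit 6; 18 bits remain
Read 3: bits[14:19] width=5 -> value=31 (bin 11111); offset now 19 = byte 2 bit 3; 13 bits remain
Read 4: bits[19:23] width=4 -> value=7 (bin 0111); offset now 23 = byte 2 bit 7; 9 bits remain
Read 5: bits[23:30] width=7 -> value=34 (bin 0100010); offset now 30 = byte 3 bit 6; 2 bits remain
Read 6: bits[30:32] width=2 -> value=1 (bin 01); offset now 32 = byte 4 bit 0; 0 bits remain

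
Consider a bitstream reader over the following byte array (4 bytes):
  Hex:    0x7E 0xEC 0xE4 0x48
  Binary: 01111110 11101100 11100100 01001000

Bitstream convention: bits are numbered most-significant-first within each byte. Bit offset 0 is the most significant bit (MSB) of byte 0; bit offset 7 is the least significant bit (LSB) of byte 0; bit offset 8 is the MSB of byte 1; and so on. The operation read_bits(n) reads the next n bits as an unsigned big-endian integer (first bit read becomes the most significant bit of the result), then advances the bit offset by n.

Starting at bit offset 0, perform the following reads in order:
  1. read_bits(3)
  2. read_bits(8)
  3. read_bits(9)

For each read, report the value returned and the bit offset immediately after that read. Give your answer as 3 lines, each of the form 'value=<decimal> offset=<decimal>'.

Answer: value=3 offset=3
value=247 offset=11
value=206 offset=20

Derivation:
Read 1: bits[0:3] width=3 -> value=3 (bin 011); offset now 3 = byte 0 bit 3; 29 bits remain
Read 2: bits[3:11] width=8 -> value=247 (bin 11110111); offset now 11 = byte 1 bit 3; 21 bits remain
Read 3: bits[11:20] width=9 -> value=206 (bin 011001110); offset now 20 = byte 2 bit 4; 12 bits remain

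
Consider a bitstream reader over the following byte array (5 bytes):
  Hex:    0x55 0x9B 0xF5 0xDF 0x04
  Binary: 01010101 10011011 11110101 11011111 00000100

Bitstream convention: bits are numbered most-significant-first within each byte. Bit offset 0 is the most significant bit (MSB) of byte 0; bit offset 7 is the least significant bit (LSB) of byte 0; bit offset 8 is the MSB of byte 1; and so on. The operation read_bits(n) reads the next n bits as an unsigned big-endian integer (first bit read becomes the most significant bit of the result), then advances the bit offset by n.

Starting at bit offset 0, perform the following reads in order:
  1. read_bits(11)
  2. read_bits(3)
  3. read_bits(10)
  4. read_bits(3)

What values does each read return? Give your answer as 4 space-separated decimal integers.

Answer: 684 6 1013 6

Derivation:
Read 1: bits[0:11] width=11 -> value=684 (bin 01010101100); offset now 11 = byte 1 bit 3; 29 bits remain
Read 2: bits[11:14] width=3 -> value=6 (bin 110); offset now 14 = byte 1 bit 6; 26 bits remain
Read 3: bits[14:24] width=10 -> value=1013 (bin 1111110101); offset now 24 = byte 3 bit 0; 16 bits remain
Read 4: bits[24:27] width=3 -> value=6 (bin 110); offset now 27 = byte 3 bit 3; 13 bits remain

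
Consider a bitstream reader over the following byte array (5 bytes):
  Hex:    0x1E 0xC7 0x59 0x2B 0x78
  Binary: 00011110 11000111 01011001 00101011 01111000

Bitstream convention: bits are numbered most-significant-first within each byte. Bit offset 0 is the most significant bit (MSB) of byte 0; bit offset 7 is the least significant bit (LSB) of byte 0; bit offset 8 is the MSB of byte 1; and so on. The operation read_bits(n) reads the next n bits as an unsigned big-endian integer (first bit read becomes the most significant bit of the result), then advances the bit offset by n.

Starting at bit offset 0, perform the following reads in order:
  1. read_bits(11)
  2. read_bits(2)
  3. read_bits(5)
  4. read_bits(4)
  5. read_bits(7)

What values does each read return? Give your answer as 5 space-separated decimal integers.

Answer: 246 0 29 6 37

Derivation:
Read 1: bits[0:11] width=11 -> value=246 (bin 00011110110); offset now 11 = byte 1 bit 3; 29 bits remain
Read 2: bits[11:13] width=2 -> value=0 (bin 00); offset now 13 = byte 1 bit 5; 27 bits remain
Read 3: bits[13:18] width=5 -> value=29 (bin 11101); offset now 18 = byte 2 bit 2; 22 bits remain
Read 4: bits[18:22] width=4 -> value=6 (bin 0110); offset now 22 = byte 2 bit 6; 18 bits remain
Read 5: bits[22:29] width=7 -> value=37 (bin 0100101); offset now 29 = byte 3 bit 5; 11 bits remain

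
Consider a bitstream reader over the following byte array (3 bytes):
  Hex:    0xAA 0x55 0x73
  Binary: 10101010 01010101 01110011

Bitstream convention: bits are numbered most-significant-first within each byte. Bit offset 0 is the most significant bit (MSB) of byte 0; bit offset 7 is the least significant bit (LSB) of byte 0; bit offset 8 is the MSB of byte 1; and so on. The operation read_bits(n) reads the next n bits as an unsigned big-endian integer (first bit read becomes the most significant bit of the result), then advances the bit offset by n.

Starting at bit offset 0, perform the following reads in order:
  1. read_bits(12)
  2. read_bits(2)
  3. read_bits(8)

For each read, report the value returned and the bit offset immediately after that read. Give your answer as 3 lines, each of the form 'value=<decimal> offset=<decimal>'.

Read 1: bits[0:12] width=12 -> value=2725 (bin 101010100101); offset now 12 = byte 1 bit 4; 12 bits remain
Read 2: bits[12:14] width=2 -> value=1 (bin 01); offset now 14 = byte 1 bit 6; 10 bits remain
Read 3: bits[14:22] width=8 -> value=92 (bin 01011100); offset now 22 = byte 2 bit 6; 2 bits remain

Answer: value=2725 offset=12
value=1 offset=14
value=92 offset=22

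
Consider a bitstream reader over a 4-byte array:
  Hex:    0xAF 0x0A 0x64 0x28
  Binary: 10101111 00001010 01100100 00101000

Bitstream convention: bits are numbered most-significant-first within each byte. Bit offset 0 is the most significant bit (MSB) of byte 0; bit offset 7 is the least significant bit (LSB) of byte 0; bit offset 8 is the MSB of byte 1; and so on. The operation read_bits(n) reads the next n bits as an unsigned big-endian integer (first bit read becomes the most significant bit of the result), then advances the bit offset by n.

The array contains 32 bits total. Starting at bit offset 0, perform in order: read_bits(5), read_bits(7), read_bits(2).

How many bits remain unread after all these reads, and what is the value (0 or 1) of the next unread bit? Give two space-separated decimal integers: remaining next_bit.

Read 1: bits[0:5] width=5 -> value=21 (bin 10101); offset now 5 = byte 0 bit 5; 27 bits remain
Read 2: bits[5:12] width=7 -> value=112 (bin 1110000); offset now 12 = byte 1 bit 4; 20 bits remain
Read 3: bits[12:14] width=2 -> value=2 (bin 10); offset now 14 = byte 1 bit 6; 18 bits remain

Answer: 18 1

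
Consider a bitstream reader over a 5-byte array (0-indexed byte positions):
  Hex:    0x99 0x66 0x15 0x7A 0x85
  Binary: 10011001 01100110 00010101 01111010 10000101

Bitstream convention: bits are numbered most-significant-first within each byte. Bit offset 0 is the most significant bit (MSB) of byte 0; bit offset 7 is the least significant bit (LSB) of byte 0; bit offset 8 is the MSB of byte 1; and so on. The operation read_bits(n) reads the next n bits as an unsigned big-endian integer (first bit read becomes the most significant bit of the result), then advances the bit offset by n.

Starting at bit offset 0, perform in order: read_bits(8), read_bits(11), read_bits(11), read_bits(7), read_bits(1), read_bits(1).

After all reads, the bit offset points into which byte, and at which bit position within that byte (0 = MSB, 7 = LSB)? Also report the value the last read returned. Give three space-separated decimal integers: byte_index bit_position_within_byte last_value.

Read 1: bits[0:8] width=8 -> value=153 (bin 10011001); offset now 8 = byte 1 bit 0; 32 bits remain
Read 2: bits[8:19] width=11 -> value=816 (bin 01100110000); offset now 19 = byte 2 bit 3; 21 bits remain
Read 3: bits[19:30] width=11 -> value=1374 (bin 10101011110); offset now 30 = byte 3 bit 6; 10 bits remain
Read 4: bits[30:37] width=7 -> value=80 (bin 1010000); offset now 37 = byte 4 bit 5; 3 bits remain
Read 5: bits[37:38] width=1 -> value=1 (bin 1); offset now 38 = byte 4 bit 6; 2 bits remain
Read 6: bits[38:39] width=1 -> value=0 (bin 0); offset now 39 = byte 4 bit 7; 1 bits remain

Answer: 4 7 0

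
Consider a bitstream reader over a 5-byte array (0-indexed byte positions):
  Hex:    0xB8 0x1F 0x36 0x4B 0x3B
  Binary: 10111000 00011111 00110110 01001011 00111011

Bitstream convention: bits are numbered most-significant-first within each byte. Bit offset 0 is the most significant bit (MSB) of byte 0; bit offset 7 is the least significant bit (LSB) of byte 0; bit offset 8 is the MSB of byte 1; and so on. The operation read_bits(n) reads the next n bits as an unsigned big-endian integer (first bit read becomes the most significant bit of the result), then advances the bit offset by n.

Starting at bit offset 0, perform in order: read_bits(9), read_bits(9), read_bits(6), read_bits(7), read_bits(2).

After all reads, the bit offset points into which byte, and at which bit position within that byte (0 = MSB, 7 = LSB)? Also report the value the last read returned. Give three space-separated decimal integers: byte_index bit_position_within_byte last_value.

Read 1: bits[0:9] width=9 -> value=368 (bin 101110000); offset now 9 = byte 1 bit 1; 31 bits remain
Read 2: bits[9:18] width=9 -> value=124 (bin 001111100); offset now 18 = byte 2 bit 2; 22 bits remain
Read 3: bits[18:24] width=6 -> value=54 (bin 110110); offset now 24 = byte 3 bit 0; 16 bits remain
Read 4: bits[24:31] width=7 -> value=37 (bin 0100101); offset now 31 = byte 3 bit 7; 9 bits remain
Read 5: bits[31:33] width=2 -> value=2 (bin 10); offset now 33 = byte 4 bit 1; 7 bits remain

Answer: 4 1 2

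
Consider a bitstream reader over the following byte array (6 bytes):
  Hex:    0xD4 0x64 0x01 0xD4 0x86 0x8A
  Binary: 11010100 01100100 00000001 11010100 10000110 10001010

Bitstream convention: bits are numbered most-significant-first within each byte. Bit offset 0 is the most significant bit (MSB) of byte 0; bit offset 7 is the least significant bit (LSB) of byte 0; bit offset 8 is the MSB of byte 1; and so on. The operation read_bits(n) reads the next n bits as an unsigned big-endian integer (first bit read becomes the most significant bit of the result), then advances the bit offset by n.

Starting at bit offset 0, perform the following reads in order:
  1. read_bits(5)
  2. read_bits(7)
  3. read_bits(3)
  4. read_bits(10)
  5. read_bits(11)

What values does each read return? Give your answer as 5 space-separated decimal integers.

Read 1: bits[0:5] width=5 -> value=26 (bin 11010); offset now 5 = byte 0 bit 5; 43 bits remain
Read 2: bits[5:12] width=7 -> value=70 (bin 1000110); offset now 12 = byte 1 bit 4; 36 bits remain
Read 3: bits[12:15] width=3 -> value=2 (bin 010); offset now 15 = byte 1 bit 7; 33 bits remain
Read 4: bits[15:25] width=10 -> value=3 (bin 0000000011); offset now 25 = byte 3 bit 1; 23 bits remain
Read 5: bits[25:36] width=11 -> value=1352 (bin 10101001000); offset now 36 = byte 4 bit 4; 12 bits remain

Answer: 26 70 2 3 1352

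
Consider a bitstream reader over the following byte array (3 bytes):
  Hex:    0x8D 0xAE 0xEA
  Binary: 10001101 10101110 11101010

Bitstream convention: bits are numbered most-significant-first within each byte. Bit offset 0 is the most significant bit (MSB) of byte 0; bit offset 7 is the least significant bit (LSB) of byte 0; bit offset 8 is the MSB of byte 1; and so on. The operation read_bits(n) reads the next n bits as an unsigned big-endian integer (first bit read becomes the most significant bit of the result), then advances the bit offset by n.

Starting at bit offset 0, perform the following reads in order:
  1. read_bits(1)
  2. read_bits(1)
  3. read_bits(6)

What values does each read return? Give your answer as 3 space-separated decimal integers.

Read 1: bits[0:1] width=1 -> value=1 (bin 1); offset now 1 = byte 0 bit 1; 23 bits remain
Read 2: bits[1:2] width=1 -> value=0 (bin 0); offset now 2 = byte 0 bit 2; 22 bits remain
Read 3: bits[2:8] width=6 -> value=13 (bin 001101); offset now 8 = byte 1 bit 0; 16 bits remain

Answer: 1 0 13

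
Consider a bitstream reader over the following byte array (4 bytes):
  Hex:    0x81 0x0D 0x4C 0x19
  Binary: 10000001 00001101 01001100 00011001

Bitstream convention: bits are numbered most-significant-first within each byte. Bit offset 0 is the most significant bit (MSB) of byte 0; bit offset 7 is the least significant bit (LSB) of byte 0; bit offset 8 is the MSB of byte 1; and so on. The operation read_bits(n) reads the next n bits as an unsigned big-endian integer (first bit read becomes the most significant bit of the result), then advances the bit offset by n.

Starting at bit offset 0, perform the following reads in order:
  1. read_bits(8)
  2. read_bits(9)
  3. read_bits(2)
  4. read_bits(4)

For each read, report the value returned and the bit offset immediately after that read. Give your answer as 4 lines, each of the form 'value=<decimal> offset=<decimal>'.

Answer: value=129 offset=8
value=26 offset=17
value=2 offset=19
value=6 offset=23

Derivation:
Read 1: bits[0:8] width=8 -> value=129 (bin 10000001); offset now 8 = byte 1 bit 0; 24 bits remain
Read 2: bits[8:17] width=9 -> value=26 (bin 000011010); offset now 17 = byte 2 bit 1; 15 bits remain
Read 3: bits[17:19] width=2 -> value=2 (bin 10); offset now 19 = byte 2 bit 3; 13 bits remain
Read 4: bits[19:23] width=4 -> value=6 (bin 0110); offset now 23 = byte 2 bit 7; 9 bits remain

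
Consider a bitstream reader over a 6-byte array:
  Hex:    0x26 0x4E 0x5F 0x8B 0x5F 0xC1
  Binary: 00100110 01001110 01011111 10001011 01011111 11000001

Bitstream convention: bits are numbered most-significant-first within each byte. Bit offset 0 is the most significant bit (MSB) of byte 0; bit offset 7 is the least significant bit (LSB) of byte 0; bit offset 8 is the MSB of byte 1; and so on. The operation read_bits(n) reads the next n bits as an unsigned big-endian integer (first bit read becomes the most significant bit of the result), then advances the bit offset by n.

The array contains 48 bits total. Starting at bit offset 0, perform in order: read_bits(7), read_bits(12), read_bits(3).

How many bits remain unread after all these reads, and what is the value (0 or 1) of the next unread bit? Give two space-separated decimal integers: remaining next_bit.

Read 1: bits[0:7] width=7 -> value=19 (bin 0010011); offset now 7 = byte 0 bit 7; 41 bits remain
Read 2: bits[7:19] width=12 -> value=626 (bin 001001110010); offset now 19 = byte 2 bit 3; 29 bits remain
Read 3: bits[19:22] width=3 -> value=7 (bin 111); offset now 22 = byte 2 bit 6; 26 bits remain

Answer: 26 1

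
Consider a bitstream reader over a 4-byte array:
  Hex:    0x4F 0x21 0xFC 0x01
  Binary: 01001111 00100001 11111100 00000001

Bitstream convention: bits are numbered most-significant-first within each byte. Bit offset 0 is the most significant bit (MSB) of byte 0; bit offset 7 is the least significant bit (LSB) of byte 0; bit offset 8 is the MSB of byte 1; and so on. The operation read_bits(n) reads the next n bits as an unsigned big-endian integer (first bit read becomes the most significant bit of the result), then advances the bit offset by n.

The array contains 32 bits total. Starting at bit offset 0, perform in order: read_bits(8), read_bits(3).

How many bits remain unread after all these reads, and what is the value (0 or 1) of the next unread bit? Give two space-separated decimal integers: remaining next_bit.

Read 1: bits[0:8] width=8 -> value=79 (bin 01001111); offset now 8 = byte 1 bit 0; 24 bits remain
Read 2: bits[8:11] width=3 -> value=1 (bin 001); offset now 11 = byte 1 bit 3; 21 bits remain

Answer: 21 0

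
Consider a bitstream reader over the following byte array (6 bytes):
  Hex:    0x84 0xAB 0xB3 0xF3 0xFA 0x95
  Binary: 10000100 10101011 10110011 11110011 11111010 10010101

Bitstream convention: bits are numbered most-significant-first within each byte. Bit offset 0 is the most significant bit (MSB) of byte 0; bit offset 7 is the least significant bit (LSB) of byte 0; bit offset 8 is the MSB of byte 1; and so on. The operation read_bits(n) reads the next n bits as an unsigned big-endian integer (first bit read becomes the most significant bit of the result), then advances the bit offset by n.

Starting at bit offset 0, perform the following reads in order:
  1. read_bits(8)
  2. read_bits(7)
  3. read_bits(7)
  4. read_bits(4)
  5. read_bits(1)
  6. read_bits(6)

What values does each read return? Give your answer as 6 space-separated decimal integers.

Answer: 132 85 108 15 1 39

Derivation:
Read 1: bits[0:8] width=8 -> value=132 (bin 10000100); offset now 8 = byte 1 bit 0; 40 bits remain
Read 2: bits[8:15] width=7 -> value=85 (bin 1010101); offset now 15 = byte 1 bit 7; 33 bits remain
Read 3: bits[15:22] width=7 -> value=108 (bin 1101100); offset now 22 = byte 2 bit 6; 26 bits remain
Read 4: bits[22:26] width=4 -> value=15 (bin 1111); offset now 26 = byte 3 bit 2; 22 bits remain
Read 5: bits[26:27] width=1 -> value=1 (bin 1); offset now 27 = byte 3 bit 3; 21 bits remain
Read 6: bits[27:33] width=6 -> value=39 (bin 100111); offset now 33 = byte 4 bit 1; 15 bits remain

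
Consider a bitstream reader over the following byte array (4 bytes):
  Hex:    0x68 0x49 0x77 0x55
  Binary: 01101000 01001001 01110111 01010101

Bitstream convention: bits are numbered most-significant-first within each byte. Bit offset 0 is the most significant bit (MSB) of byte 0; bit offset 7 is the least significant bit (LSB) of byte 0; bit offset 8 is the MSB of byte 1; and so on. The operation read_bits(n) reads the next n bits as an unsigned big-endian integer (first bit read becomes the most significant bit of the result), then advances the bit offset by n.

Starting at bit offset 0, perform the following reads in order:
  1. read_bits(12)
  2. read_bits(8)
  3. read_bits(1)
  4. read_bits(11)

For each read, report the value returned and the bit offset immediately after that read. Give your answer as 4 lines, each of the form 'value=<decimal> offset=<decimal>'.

Read 1: bits[0:12] width=12 -> value=1668 (bin 011010000100); offset now 12 = byte 1 bit 4; 20 bits remain
Read 2: bits[12:20] width=8 -> value=151 (bin 10010111); offset now 20 = byte 2 bit 4; 12 bits remain
Read 3: bits[20:21] width=1 -> value=0 (bin 0); offset now 21 = byte 2 bit 5; 11 bits remain
Read 4: bits[21:32] width=11 -> value=1877 (bin 11101010101); offset now 32 = byte 4 bit 0; 0 bits remain

Answer: value=1668 offset=12
value=151 offset=20
value=0 offset=21
value=1877 offset=32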